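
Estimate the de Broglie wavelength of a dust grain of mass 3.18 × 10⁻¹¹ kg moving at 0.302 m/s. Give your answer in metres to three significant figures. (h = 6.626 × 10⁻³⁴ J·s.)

p = mv = 3.18 × 10⁻¹¹ × 0.302 = 9.604 × 10⁻¹² kg·m/s.
λ = h/p = 6.626 × 10⁻³⁴ / 9.604 × 10⁻¹² = 6.90 × 10⁻²³ m.

λ = 6.90 × 10⁻²³ m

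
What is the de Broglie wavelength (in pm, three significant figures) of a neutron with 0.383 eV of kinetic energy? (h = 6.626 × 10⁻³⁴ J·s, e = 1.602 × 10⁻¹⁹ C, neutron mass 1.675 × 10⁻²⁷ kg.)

λ = 46.2 pm

KE = 0.383 eV = 6.136 × 10⁻²⁰ J.
p = √(2mKE) = √(2 × 1.675 × 10⁻²⁷ × 6.136 × 10⁻²⁰) = 1.434 × 10⁻²³ kg·m/s.
λ = h/p = 6.626 × 10⁻³⁴ / 1.434 × 10⁻²³ = 4.62 × 10⁻¹¹ m = 46.2 pm.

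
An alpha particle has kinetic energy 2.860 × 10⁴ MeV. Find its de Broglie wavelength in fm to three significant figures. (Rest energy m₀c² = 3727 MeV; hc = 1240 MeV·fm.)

Total energy E = KE + m₀c² = 2.860 × 10⁴ + 3727 = 32327 MeV.
(pc)² = E² − (m₀c²)² = (32327)² − (3727)² = 1.031 × 10⁹ MeV², so pc = 3.211 × 10⁴ MeV.
λ = hc/(pc) = 1240 MeV·fm / 3.211 × 10⁴ MeV = 0.0386 fm.

λ = 0.0386 fm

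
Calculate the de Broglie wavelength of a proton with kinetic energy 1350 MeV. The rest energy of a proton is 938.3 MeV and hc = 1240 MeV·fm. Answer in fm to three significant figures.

Total energy E = KE + m₀c² = 1350 + 938.3 = 2288.3 MeV.
(pc)² = E² − (m₀c²)² = (2288.3)² − (938.3)² = 4.356 × 10⁶ MeV², so pc = 2087 MeV.
λ = hc/(pc) = 1240 MeV·fm / 2087 MeV = 0.594 fm.

λ = 0.594 fm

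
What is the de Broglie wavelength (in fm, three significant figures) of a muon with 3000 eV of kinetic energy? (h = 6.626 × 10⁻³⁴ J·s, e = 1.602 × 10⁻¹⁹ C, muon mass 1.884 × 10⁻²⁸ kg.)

KE = 3000 eV = 4.806 × 10⁻¹⁶ J.
p = √(2mKE) = √(2 × 1.884 × 10⁻²⁸ × 4.806 × 10⁻¹⁶) = 4.255 × 10⁻²² kg·m/s.
λ = h/p = 6.626 × 10⁻³⁴ / 4.255 × 10⁻²² = 1.56 × 10⁻¹² m = 1560 fm.

λ = 1560 fm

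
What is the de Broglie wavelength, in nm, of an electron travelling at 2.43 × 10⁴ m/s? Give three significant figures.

p = mv = 9.109 × 10⁻³¹ × 2.43 × 10⁴ = 2.213 × 10⁻²⁶ kg·m/s.
λ = h/p = 6.626 × 10⁻³⁴ / 2.213 × 10⁻²⁶ = 2.99 × 10⁻⁸ m = 29.9 nm.

λ = 29.9 nm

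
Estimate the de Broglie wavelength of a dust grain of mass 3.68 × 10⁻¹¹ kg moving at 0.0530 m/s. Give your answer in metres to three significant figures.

λ = 3.40 × 10⁻²² m

p = mv = 3.68 × 10⁻¹¹ × 0.0530 = 1.950 × 10⁻¹² kg·m/s.
λ = h/p = 6.626 × 10⁻³⁴ / 1.950 × 10⁻¹² = 3.40 × 10⁻²² m.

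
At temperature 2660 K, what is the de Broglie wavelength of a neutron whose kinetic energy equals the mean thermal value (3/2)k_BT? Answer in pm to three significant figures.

KE = (3/2)k_BT = 1.5 × 1.381 × 10⁻²³ × 2660 = 5.510 × 10⁻²⁰ J.
p = √(2mKE) = √(2 × 1.675 × 10⁻²⁷ × 5.510 × 10⁻²⁰) = 1.359 × 10⁻²³ kg·m/s.
λ = h/p = 4.88 × 10⁻¹¹ m = 48.8 pm.

λ = 48.8 pm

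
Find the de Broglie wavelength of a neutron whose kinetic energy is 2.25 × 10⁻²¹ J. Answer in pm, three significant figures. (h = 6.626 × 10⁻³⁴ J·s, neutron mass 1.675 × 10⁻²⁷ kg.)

λ = 241 pm

p = √(2mKE) = √(2 × 1.675 × 10⁻²⁷ × 2.250 × 10⁻²¹) = 2.745 × 10⁻²⁴ kg·m/s.
λ = h/p = 6.626 × 10⁻³⁴ / 2.745 × 10⁻²⁴ = 2.41 × 10⁻¹⁰ m = 241 pm.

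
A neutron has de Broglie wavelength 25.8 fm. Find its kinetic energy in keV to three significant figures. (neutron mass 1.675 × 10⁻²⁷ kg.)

KE = 1230 keV

p = h/λ = 6.626 × 10⁻³⁴ / 2.580 × 10⁻¹⁴ = 2.568 × 10⁻²⁰ kg·m/s.
KE = p²/(2m) = (2.568 × 10⁻²⁰)² / (2 × 1.675 × 10⁻²⁷) = 1.969 × 10⁻¹³ J = 1230 keV.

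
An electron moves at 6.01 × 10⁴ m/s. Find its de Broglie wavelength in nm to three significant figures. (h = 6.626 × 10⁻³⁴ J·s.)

p = mv = 9.109 × 10⁻³¹ × 6.01 × 10⁴ = 5.475 × 10⁻²⁶ kg·m/s.
λ = h/p = 6.626 × 10⁻³⁴ / 5.475 × 10⁻²⁶ = 1.21 × 10⁻⁸ m = 12.1 nm.

λ = 12.1 nm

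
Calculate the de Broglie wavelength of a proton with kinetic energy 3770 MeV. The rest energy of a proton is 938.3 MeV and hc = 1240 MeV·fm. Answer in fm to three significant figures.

λ = 0.269 fm

Total energy E = KE + m₀c² = 3770 + 938.3 = 4708.3 MeV.
(pc)² = E² − (m₀c²)² = (4708.3)² − (938.3)² = 2.129 × 10⁷ MeV², so pc = 4614 MeV.
λ = hc/(pc) = 1240 MeV·fm / 4614 MeV = 0.269 fm.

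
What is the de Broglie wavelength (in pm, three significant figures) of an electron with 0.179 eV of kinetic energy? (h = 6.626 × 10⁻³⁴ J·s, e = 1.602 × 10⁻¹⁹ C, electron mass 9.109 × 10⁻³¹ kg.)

λ = 2900 pm

KE = 0.179 eV = 2.868 × 10⁻²⁰ J.
p = √(2mKE) = √(2 × 9.109 × 10⁻³¹ × 2.868 × 10⁻²⁰) = 2.286 × 10⁻²⁵ kg·m/s.
λ = h/p = 6.626 × 10⁻³⁴ / 2.286 × 10⁻²⁵ = 2.90 × 10⁻⁹ m = 2900 pm.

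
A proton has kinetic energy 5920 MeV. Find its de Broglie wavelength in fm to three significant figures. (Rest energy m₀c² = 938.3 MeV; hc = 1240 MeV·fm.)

Total energy E = KE + m₀c² = 5920 + 938.3 = 6858.3 MeV.
(pc)² = E² − (m₀c²)² = (6858.3)² − (938.3)² = 4.616 × 10⁷ MeV², so pc = 6794 MeV.
λ = hc/(pc) = 1240 MeV·fm / 6794 MeV = 0.183 fm.

λ = 0.183 fm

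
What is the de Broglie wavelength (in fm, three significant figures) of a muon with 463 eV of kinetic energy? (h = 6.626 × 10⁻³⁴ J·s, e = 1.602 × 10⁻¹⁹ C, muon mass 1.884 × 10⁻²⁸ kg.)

λ = 3960 fm

KE = 463 eV = 7.417 × 10⁻¹⁷ J.
p = √(2mKE) = √(2 × 1.884 × 10⁻²⁸ × 7.417 × 10⁻¹⁷) = 1.672 × 10⁻²² kg·m/s.
λ = h/p = 6.626 × 10⁻³⁴ / 1.672 × 10⁻²² = 3.96 × 10⁻¹² m = 3960 fm.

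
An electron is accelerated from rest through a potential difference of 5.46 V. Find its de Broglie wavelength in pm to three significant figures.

λ = 525 pm

KE = eV = 1.602 × 10⁻¹⁹ × 5.460 = 8.747 × 10⁻¹⁹ J.
p = √(2mKE) = √(2 × 9.109 × 10⁻³¹ × 8.747 × 10⁻¹⁹) = 1.262 × 10⁻²⁴ kg·m/s.
λ = h/p = 6.626 × 10⁻³⁴ / 1.262 × 10⁻²⁴ = 5.25 × 10⁻¹⁰ m = 525 pm.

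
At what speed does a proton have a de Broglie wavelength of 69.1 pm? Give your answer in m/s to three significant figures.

p = h/λ = 6.626 × 10⁻³⁴ / 6.910 × 10⁻¹¹ = 9.589 × 10⁻²⁴ kg·m/s.
v = p/m = 9.589 × 10⁻²⁴ / 1.673 × 10⁻²⁷ = 5.73 × 10³ m/s = 5730 m/s.

v = 5730 m/s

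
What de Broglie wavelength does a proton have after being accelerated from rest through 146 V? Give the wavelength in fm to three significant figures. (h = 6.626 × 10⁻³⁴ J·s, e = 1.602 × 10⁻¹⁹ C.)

λ = 2370 fm

KE = eV = 1.602 × 10⁻¹⁹ × 146.0 = 2.339 × 10⁻¹⁷ J.
p = √(2mKE) = √(2 × 1.673 × 10⁻²⁷ × 2.339 × 10⁻¹⁷) = 2.798 × 10⁻²² kg·m/s.
λ = h/p = 6.626 × 10⁻³⁴ / 2.798 × 10⁻²² = 2.37 × 10⁻¹² m = 2370 fm.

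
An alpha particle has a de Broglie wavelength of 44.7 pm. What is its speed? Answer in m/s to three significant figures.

v = 2230 m/s

p = h/λ = 6.626 × 10⁻³⁴ / 4.470 × 10⁻¹¹ = 1.482 × 10⁻²³ kg·m/s.
v = p/m = 1.482 × 10⁻²³ / 6.645 × 10⁻²⁷ = 2.23 × 10³ m/s = 2230 m/s.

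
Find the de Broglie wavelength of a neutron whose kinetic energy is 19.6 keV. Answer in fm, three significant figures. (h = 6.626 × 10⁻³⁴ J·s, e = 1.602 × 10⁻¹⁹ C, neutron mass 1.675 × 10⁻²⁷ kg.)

KE = 19.6 keV = 3.140 × 10⁻¹⁵ J.
p = √(2mKE) = √(2 × 1.675 × 10⁻²⁷ × 3.140 × 10⁻¹⁵) = 3.243 × 10⁻²¹ kg·m/s.
λ = h/p = 6.626 × 10⁻³⁴ / 3.243 × 10⁻²¹ = 2.04 × 10⁻¹³ m = 204 fm.

λ = 204 fm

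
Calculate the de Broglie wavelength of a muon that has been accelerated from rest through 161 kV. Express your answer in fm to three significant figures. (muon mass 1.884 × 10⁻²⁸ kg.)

λ = 213 fm

KE = eV = 1.602 × 10⁻¹⁹ × 1.610 × 10⁵ = 2.579 × 10⁻¹⁴ J.
p = √(2mKE) = √(2 × 1.884 × 10⁻²⁸ × 2.579 × 10⁻¹⁴) = 3.117 × 10⁻²¹ kg·m/s.
λ = h/p = 6.626 × 10⁻³⁴ / 3.117 × 10⁻²¹ = 2.13 × 10⁻¹³ m = 213 fm.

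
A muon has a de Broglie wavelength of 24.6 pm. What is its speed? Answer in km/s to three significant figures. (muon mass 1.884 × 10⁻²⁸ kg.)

v = 143 km/s

p = h/λ = 6.626 × 10⁻³⁴ / 2.460 × 10⁻¹¹ = 2.693 × 10⁻²³ kg·m/s.
v = p/m = 2.693 × 10⁻²³ / 1.884 × 10⁻²⁸ = 1.43 × 10⁵ m/s = 143 km/s.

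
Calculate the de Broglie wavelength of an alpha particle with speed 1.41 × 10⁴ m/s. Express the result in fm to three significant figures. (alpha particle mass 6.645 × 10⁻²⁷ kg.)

λ = 7070 fm

p = mv = 6.645 × 10⁻²⁷ × 1.41 × 10⁴ = 9.369 × 10⁻²³ kg·m/s.
λ = h/p = 6.626 × 10⁻³⁴ / 9.369 × 10⁻²³ = 7.07 × 10⁻¹² m = 7070 fm.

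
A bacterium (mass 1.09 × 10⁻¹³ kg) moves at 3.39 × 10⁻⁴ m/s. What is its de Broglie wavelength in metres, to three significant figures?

p = mv = 1.09 × 10⁻¹³ × 3.39 × 10⁻⁴ = 3.695 × 10⁻¹⁷ kg·m/s.
λ = h/p = 6.626 × 10⁻³⁴ / 3.695 × 10⁻¹⁷ = 1.79 × 10⁻¹⁷ m.

λ = 1.79 × 10⁻¹⁷ m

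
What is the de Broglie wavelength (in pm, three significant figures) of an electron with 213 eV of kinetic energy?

λ = 84.0 pm

KE = 213 eV = 3.412 × 10⁻¹⁷ J.
p = √(2mKE) = √(2 × 9.109 × 10⁻³¹ × 3.412 × 10⁻¹⁷) = 7.884 × 10⁻²⁴ kg·m/s.
λ = h/p = 6.626 × 10⁻³⁴ / 7.884 × 10⁻²⁴ = 8.40 × 10⁻¹¹ m = 84.0 pm.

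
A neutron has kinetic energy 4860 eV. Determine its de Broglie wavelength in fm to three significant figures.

λ = 410 fm

KE = 4860 eV = 7.786 × 10⁻¹⁶ J.
p = √(2mKE) = √(2 × 1.675 × 10⁻²⁷ × 7.786 × 10⁻¹⁶) = 1.615 × 10⁻²¹ kg·m/s.
λ = h/p = 6.626 × 10⁻³⁴ / 1.615 × 10⁻²¹ = 4.10 × 10⁻¹³ m = 410 fm.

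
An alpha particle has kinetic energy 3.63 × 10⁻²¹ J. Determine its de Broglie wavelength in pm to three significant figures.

p = √(2mKE) = √(2 × 6.645 × 10⁻²⁷ × 3.630 × 10⁻²¹) = 6.946 × 10⁻²⁴ kg·m/s.
λ = h/p = 6.626 × 10⁻³⁴ / 6.946 × 10⁻²⁴ = 9.54 × 10⁻¹¹ m = 95.4 pm.

λ = 95.4 pm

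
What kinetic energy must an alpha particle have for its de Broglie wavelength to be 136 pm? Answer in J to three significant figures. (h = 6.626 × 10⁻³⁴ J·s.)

p = h/λ = 6.626 × 10⁻³⁴ / 1.360 × 10⁻¹⁰ = 4.872 × 10⁻²⁴ kg·m/s.
KE = p²/(2m) = (4.872 × 10⁻²⁴)² / (2 × 6.645 × 10⁻²⁷) = 1.786 × 10⁻²¹ J = 1.79 × 10⁻²¹ J.

KE = 1.79 × 10⁻²¹ J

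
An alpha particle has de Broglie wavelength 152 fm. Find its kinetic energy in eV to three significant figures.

KE = 8930 eV

p = h/λ = 6.626 × 10⁻³⁴ / 1.520 × 10⁻¹³ = 4.359 × 10⁻²¹ kg·m/s.
KE = p²/(2m) = (4.359 × 10⁻²¹)² / (2 × 6.645 × 10⁻²⁷) = 1.430 × 10⁻¹⁵ J = 8930 eV.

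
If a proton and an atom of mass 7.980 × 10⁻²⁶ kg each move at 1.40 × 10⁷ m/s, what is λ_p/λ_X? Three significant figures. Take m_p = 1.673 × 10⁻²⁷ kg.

At fixed v, p = mv so λ = h/(mv) ∝ 1/m.
λ_p/λ_X = m_X/m_p = 7.980 × 10⁻²⁶/1.673 × 10⁻²⁷ = 47.7.

λ_p/λ_X = 47.7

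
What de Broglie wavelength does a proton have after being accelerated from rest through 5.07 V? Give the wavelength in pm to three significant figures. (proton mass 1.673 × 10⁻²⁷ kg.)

λ = 12.7 pm

KE = eV = 1.602 × 10⁻¹⁹ × 5.070 = 8.122 × 10⁻¹⁹ J.
p = √(2mKE) = √(2 × 1.673 × 10⁻²⁷ × 8.122 × 10⁻¹⁹) = 5.213 × 10⁻²³ kg·m/s.
λ = h/p = 6.626 × 10⁻³⁴ / 5.213 × 10⁻²³ = 1.27 × 10⁻¹¹ m = 12.7 pm.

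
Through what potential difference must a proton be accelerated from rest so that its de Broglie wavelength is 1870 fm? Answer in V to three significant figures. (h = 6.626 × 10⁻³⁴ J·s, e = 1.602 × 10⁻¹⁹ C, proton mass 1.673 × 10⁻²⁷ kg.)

p = h/λ = 6.626 × 10⁻³⁴ / 1.870 × 10⁻¹² = 3.543 × 10⁻²² kg·m/s.
KE = p²/(2m) = 3.752 × 10⁻¹⁷ J.
V = KE/e = 3.752 × 10⁻¹⁷ / (1.602 × 10⁻¹⁹) = 234 V.

V = 234 V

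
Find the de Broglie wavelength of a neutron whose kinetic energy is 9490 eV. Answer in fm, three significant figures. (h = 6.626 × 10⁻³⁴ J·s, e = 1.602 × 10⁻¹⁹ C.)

KE = 9490 eV = 1.520 × 10⁻¹⁵ J.
p = √(2mKE) = √(2 × 1.675 × 10⁻²⁷ × 1.520 × 10⁻¹⁵) = 2.257 × 10⁻²¹ kg·m/s.
λ = h/p = 6.626 × 10⁻³⁴ / 2.257 × 10⁻²¹ = 2.94 × 10⁻¹³ m = 294 fm.

λ = 294 fm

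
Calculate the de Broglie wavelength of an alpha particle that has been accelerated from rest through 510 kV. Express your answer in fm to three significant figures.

λ = 14.2 fm

KE = 2eV = 2 × 1.602 × 10⁻¹⁹ × 5.100 × 10⁵ = 1.634 × 10⁻¹³ J.
p = √(2mKE) = √(2 × 6.645 × 10⁻²⁷ × 1.634 × 10⁻¹³) = 4.660 × 10⁻²⁰ kg·m/s.
λ = h/p = 6.626 × 10⁻³⁴ / 4.660 × 10⁻²⁰ = 1.42 × 10⁻¹⁴ m = 14.2 fm.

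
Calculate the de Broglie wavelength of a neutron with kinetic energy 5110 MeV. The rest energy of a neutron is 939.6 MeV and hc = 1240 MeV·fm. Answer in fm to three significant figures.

Total energy E = KE + m₀c² = 5110 + 939.6 = 6049.6 MeV.
(pc)² = E² − (m₀c²)² = (6049.6)² − (939.6)² = 3.571 × 10⁷ MeV², so pc = 5976 MeV.
λ = hc/(pc) = 1240 MeV·fm / 5976 MeV = 0.207 fm.

λ = 0.207 fm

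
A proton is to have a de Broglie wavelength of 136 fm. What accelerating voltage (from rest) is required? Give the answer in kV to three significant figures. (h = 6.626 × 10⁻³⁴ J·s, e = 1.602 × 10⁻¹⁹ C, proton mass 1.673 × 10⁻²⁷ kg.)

p = h/λ = 6.626 × 10⁻³⁴ / 1.360 × 10⁻¹³ = 4.872 × 10⁻²¹ kg·m/s.
KE = p²/(2m) = 7.094 × 10⁻¹⁵ J.
V = KE/e = 7.094 × 10⁻¹⁵ / (1.602 × 10⁻¹⁹) = 44.3 kV.

V = 44.3 kV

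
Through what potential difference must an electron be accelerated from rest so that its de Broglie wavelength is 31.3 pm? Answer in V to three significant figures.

p = h/λ = 6.626 × 10⁻³⁴ / 3.130 × 10⁻¹¹ = 2.117 × 10⁻²³ kg·m/s.
KE = p²/(2m) = 2.460 × 10⁻¹⁶ J.
V = KE/e = 2.460 × 10⁻¹⁶ / (1.602 × 10⁻¹⁹) = 1540 V.

V = 1540 V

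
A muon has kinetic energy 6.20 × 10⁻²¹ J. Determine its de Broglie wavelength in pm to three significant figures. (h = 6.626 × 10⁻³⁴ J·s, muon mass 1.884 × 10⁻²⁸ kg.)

λ = 434 pm

p = √(2mKE) = √(2 × 1.884 × 10⁻²⁸ × 6.200 × 10⁻²¹) = 1.528 × 10⁻²⁴ kg·m/s.
λ = h/p = 6.626 × 10⁻³⁴ / 1.528 × 10⁻²⁴ = 4.34 × 10⁻¹⁰ m = 434 pm.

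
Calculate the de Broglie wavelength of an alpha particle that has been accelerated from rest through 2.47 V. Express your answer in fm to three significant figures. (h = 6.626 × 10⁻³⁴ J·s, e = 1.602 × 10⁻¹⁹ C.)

λ = 6460 fm

KE = 2eV = 2 × 1.602 × 10⁻¹⁹ × 2.470 = 7.914 × 10⁻¹⁹ J.
p = √(2mKE) = √(2 × 6.645 × 10⁻²⁷ × 7.914 × 10⁻¹⁹) = 1.026 × 10⁻²² kg·m/s.
λ = h/p = 6.626 × 10⁻³⁴ / 1.026 × 10⁻²² = 6.46 × 10⁻¹² m = 6460 fm.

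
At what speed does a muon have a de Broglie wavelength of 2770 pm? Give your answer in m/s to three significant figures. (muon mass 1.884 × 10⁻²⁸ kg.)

p = h/λ = 6.626 × 10⁻³⁴ / 2.770 × 10⁻⁹ = 2.392 × 10⁻²⁵ kg·m/s.
v = p/m = 2.392 × 10⁻²⁵ / 1.884 × 10⁻²⁸ = 1.27 × 10³ m/s = 1270 m/s.

v = 1270 m/s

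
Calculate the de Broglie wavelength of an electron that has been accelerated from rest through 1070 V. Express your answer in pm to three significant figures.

KE = eV = 1.602 × 10⁻¹⁹ × 1070 = 1.714 × 10⁻¹⁶ J.
p = √(2mKE) = √(2 × 9.109 × 10⁻³¹ × 1.714 × 10⁻¹⁶) = 1.767 × 10⁻²³ kg·m/s.
λ = h/p = 6.626 × 10⁻³⁴ / 1.767 × 10⁻²³ = 3.75 × 10⁻¹¹ m = 37.5 pm.

λ = 37.5 pm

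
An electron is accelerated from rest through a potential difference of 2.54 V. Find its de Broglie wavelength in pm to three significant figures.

KE = eV = 1.602 × 10⁻¹⁹ × 2.540 = 4.069 × 10⁻¹⁹ J.
p = √(2mKE) = √(2 × 9.109 × 10⁻³¹ × 4.069 × 10⁻¹⁹) = 8.610 × 10⁻²⁵ kg·m/s.
λ = h/p = 6.626 × 10⁻³⁴ / 8.610 × 10⁻²⁵ = 7.70 × 10⁻¹⁰ m = 770 pm.

λ = 770 pm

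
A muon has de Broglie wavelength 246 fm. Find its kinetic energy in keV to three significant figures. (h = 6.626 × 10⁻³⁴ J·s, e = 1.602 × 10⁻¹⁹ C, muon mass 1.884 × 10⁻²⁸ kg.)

p = h/λ = 6.626 × 10⁻³⁴ / 2.460 × 10⁻¹³ = 2.693 × 10⁻²¹ kg·m/s.
KE = p²/(2m) = (2.693 × 10⁻²¹)² / (2 × 1.884 × 10⁻²⁸) = 1.925 × 10⁻¹⁴ J = 120 keV.

KE = 120 keV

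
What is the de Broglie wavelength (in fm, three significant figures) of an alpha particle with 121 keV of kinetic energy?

λ = 41.3 fm

KE = 121 keV = 1.938 × 10⁻¹⁴ J.
p = √(2mKE) = √(2 × 6.645 × 10⁻²⁷ × 1.938 × 10⁻¹⁴) = 1.605 × 10⁻²⁰ kg·m/s.
λ = h/p = 6.626 × 10⁻³⁴ / 1.605 × 10⁻²⁰ = 4.13 × 10⁻¹⁴ m = 41.3 fm.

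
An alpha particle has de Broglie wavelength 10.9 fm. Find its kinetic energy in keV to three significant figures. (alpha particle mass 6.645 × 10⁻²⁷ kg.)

p = h/λ = 6.626 × 10⁻³⁴ / 1.090 × 10⁻¹⁴ = 6.079 × 10⁻²⁰ kg·m/s.
KE = p²/(2m) = (6.079 × 10⁻²⁰)² / (2 × 6.645 × 10⁻²⁷) = 2.781 × 10⁻¹³ J = 1740 keV.

KE = 1740 keV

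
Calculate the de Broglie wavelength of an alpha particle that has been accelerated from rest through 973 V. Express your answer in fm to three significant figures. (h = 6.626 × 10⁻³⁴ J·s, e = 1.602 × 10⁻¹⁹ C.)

λ = 326 fm

KE = 2eV = 2 × 1.602 × 10⁻¹⁹ × 973.0 = 3.117 × 10⁻¹⁶ J.
p = √(2mKE) = √(2 × 6.645 × 10⁻²⁷ × 3.117 × 10⁻¹⁶) = 2.035 × 10⁻²¹ kg·m/s.
λ = h/p = 6.626 × 10⁻³⁴ / 2.035 × 10⁻²¹ = 3.26 × 10⁻¹³ m = 326 fm.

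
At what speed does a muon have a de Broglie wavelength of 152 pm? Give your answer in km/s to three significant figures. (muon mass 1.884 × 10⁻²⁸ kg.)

v = 23.1 km/s

p = h/λ = 6.626 × 10⁻³⁴ / 1.520 × 10⁻¹⁰ = 4.359 × 10⁻²⁴ kg·m/s.
v = p/m = 4.359 × 10⁻²⁴ / 1.884 × 10⁻²⁸ = 2.31 × 10⁴ m/s = 23.1 km/s.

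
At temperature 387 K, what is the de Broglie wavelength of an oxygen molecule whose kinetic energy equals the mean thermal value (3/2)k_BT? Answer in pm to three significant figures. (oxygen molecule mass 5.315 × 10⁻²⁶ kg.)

λ = 22.7 pm

KE = (3/2)k_BT = 1.5 × 1.381 × 10⁻²³ × 387 = 8.017 × 10⁻²¹ J.
p = √(2mKE) = √(2 × 5.315 × 10⁻²⁶ × 8.017 × 10⁻²¹) = 2.919 × 10⁻²³ kg·m/s.
λ = h/p = 2.27 × 10⁻¹¹ m = 22.7 pm.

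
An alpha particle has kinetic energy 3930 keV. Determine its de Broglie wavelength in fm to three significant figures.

KE = 3930 keV = 6.296 × 10⁻¹³ J.
p = √(2mKE) = √(2 × 6.645 × 10⁻²⁷ × 6.296 × 10⁻¹³) = 9.147 × 10⁻²⁰ kg·m/s.
λ = h/p = 6.626 × 10⁻³⁴ / 9.147 × 10⁻²⁰ = 7.24 × 10⁻¹⁵ m = 7.24 fm.

λ = 7.24 fm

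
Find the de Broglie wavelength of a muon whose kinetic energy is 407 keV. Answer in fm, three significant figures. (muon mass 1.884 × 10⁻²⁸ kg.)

λ = 134 fm

KE = 407 keV = 6.520 × 10⁻¹⁴ J.
p = √(2mKE) = √(2 × 1.884 × 10⁻²⁸ × 6.520 × 10⁻¹⁴) = 4.957 × 10⁻²¹ kg·m/s.
λ = h/p = 6.626 × 10⁻³⁴ / 4.957 × 10⁻²¹ = 1.34 × 10⁻¹³ m = 134 fm.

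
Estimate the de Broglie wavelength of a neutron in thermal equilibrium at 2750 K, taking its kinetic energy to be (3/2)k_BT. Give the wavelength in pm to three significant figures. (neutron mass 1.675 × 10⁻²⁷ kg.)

KE = (3/2)k_BT = 1.5 × 1.381 × 10⁻²³ × 2750 = 5.697 × 10⁻²⁰ J.
p = √(2mKE) = √(2 × 1.675 × 10⁻²⁷ × 5.697 × 10⁻²⁰) = 1.381 × 10⁻²³ kg·m/s.
λ = h/p = 4.80 × 10⁻¹¹ m = 48.0 pm.

λ = 48.0 pm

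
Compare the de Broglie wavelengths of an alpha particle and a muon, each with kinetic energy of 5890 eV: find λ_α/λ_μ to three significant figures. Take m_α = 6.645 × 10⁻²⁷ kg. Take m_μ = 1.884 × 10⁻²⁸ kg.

At fixed KE, p = √(2mKE) so λ = h/p ∝ 1/√m.
λ_α/λ_μ = √(m_μ/m_α) = √(1.884 × 10⁻²⁸/6.645 × 10⁻²⁷) = √(0.02835) = 0.168.

λ_α/λ_μ = 0.168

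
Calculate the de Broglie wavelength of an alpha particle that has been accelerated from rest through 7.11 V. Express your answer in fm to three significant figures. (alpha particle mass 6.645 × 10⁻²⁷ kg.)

λ = 3810 fm

KE = 2eV = 2 × 1.602 × 10⁻¹⁹ × 7.110 = 2.278 × 10⁻¹⁸ J.
p = √(2mKE) = √(2 × 6.645 × 10⁻²⁷ × 2.278 × 10⁻¹⁸) = 1.740 × 10⁻²² kg·m/s.
λ = h/p = 6.626 × 10⁻³⁴ / 1.740 × 10⁻²² = 3.81 × 10⁻¹² m = 3810 fm.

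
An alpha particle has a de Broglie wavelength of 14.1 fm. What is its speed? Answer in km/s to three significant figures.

p = h/λ = 6.626 × 10⁻³⁴ / 1.410 × 10⁻¹⁴ = 4.699 × 10⁻²⁰ kg·m/s.
v = p/m = 4.699 × 10⁻²⁰ / 6.645 × 10⁻²⁷ = 7.07 × 10⁶ m/s = 7070 km/s.

v = 7070 km/s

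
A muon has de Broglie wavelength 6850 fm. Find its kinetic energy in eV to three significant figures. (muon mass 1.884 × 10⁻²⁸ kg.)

KE = 155 eV

p = h/λ = 6.626 × 10⁻³⁴ / 6.850 × 10⁻¹² = 9.673 × 10⁻²³ kg·m/s.
KE = p²/(2m) = (9.673 × 10⁻²³)² / (2 × 1.884 × 10⁻²⁸) = 2.483 × 10⁻¹⁷ J = 155 eV.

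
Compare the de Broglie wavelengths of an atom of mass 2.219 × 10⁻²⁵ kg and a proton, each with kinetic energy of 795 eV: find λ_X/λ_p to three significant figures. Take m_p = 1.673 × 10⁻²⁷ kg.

λ_X/λ_p = 0.0868

At fixed KE, p = √(2mKE) so λ = h/p ∝ 1/√m.
λ_X/λ_p = √(m_p/m_X) = √(1.673 × 10⁻²⁷/2.219 × 10⁻²⁵) = √(7.539 × 10⁻³) = 0.0868.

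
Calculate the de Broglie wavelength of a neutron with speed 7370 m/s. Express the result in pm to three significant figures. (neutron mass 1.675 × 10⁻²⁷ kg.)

λ = 53.7 pm

p = mv = 1.675 × 10⁻²⁷ × 7370 = 1.234 × 10⁻²³ kg·m/s.
λ = h/p = 6.626 × 10⁻³⁴ / 1.234 × 10⁻²³ = 5.37 × 10⁻¹¹ m = 53.7 pm.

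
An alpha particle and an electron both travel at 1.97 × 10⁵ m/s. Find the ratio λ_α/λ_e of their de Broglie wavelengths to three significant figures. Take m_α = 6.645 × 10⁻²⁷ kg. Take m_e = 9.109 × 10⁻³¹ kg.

At fixed v, p = mv so λ = h/(mv) ∝ 1/m.
λ_α/λ_e = m_e/m_α = 9.109 × 10⁻³¹/6.645 × 10⁻²⁷ = 1.37 × 10⁻⁴.

λ_α/λ_e = 1.37 × 10⁻⁴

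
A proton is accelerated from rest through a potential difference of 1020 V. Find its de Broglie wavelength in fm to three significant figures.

λ = 896 fm

KE = eV = 1.602 × 10⁻¹⁹ × 1020 = 1.634 × 10⁻¹⁶ J.
p = √(2mKE) = √(2 × 1.673 × 10⁻²⁷ × 1.634 × 10⁻¹⁶) = 7.394 × 10⁻²² kg·m/s.
λ = h/p = 6.626 × 10⁻³⁴ / 7.394 × 10⁻²² = 8.96 × 10⁻¹³ m = 896 fm.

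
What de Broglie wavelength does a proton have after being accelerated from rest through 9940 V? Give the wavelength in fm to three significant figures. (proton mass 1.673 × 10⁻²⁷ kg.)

KE = eV = 1.602 × 10⁻¹⁹ × 9940 = 1.592 × 10⁻¹⁵ J.
p = √(2mKE) = √(2 × 1.673 × 10⁻²⁷ × 1.592 × 10⁻¹⁵) = 2.308 × 10⁻²¹ kg·m/s.
λ = h/p = 6.626 × 10⁻³⁴ / 2.308 × 10⁻²¹ = 2.87 × 10⁻¹³ m = 287 fm.

λ = 287 fm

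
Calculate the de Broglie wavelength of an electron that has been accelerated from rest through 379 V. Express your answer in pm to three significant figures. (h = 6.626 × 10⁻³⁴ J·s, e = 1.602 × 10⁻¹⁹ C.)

KE = eV = 1.602 × 10⁻¹⁹ × 379.0 = 6.072 × 10⁻¹⁷ J.
p = √(2mKE) = √(2 × 9.109 × 10⁻³¹ × 6.072 × 10⁻¹⁷) = 1.052 × 10⁻²³ kg·m/s.
λ = h/p = 6.626 × 10⁻³⁴ / 1.052 × 10⁻²³ = 6.30 × 10⁻¹¹ m = 63.0 pm.

λ = 63.0 pm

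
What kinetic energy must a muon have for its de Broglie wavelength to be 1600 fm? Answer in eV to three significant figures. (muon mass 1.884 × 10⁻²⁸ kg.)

KE = 2840 eV

p = h/λ = 6.626 × 10⁻³⁴ / 1.600 × 10⁻¹² = 4.141 × 10⁻²² kg·m/s.
KE = p²/(2m) = (4.141 × 10⁻²²)² / (2 × 1.884 × 10⁻²⁸) = 4.551 × 10⁻¹⁶ J = 2840 eV.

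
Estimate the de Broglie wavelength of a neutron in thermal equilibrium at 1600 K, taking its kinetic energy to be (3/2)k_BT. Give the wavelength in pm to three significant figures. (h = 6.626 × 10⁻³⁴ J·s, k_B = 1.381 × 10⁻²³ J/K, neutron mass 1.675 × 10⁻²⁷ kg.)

KE = (3/2)k_BT = 1.5 × 1.381 × 10⁻²³ × 1600 = 3.314 × 10⁻²⁰ J.
p = √(2mKE) = √(2 × 1.675 × 10⁻²⁷ × 3.314 × 10⁻²⁰) = 1.054 × 10⁻²³ kg·m/s.
λ = h/p = 6.29 × 10⁻¹¹ m = 62.9 pm.

λ = 62.9 pm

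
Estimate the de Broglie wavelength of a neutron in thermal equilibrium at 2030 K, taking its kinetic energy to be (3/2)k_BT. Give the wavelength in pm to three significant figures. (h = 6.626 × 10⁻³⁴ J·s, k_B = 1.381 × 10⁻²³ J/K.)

λ = 55.8 pm

KE = (3/2)k_BT = 1.5 × 1.381 × 10⁻²³ × 2030 = 4.205 × 10⁻²⁰ J.
p = √(2mKE) = √(2 × 1.675 × 10⁻²⁷ × 4.205 × 10⁻²⁰) = 1.187 × 10⁻²³ kg·m/s.
λ = h/p = 5.58 × 10⁻¹¹ m = 55.8 pm.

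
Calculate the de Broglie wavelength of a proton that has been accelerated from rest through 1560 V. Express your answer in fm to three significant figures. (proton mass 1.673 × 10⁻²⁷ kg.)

KE = eV = 1.602 × 10⁻¹⁹ × 1560 = 2.499 × 10⁻¹⁶ J.
p = √(2mKE) = √(2 × 1.673 × 10⁻²⁷ × 2.499 × 10⁻¹⁶) = 9.144 × 10⁻²² kg·m/s.
λ = h/p = 6.626 × 10⁻³⁴ / 9.144 × 10⁻²² = 7.25 × 10⁻¹³ m = 725 fm.

λ = 725 fm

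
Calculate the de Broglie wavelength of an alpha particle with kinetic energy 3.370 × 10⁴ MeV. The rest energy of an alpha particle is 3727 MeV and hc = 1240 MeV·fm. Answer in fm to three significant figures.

λ = 0.0333 fm

Total energy E = KE + m₀c² = 3.370 × 10⁴ + 3727 = 37427 MeV.
(pc)² = E² − (m₀c²)² = (37427)² − (3727)² = 1.387 × 10⁹ MeV², so pc = 3.724 × 10⁴ MeV.
λ = hc/(pc) = 1240 MeV·fm / 3.724 × 10⁴ MeV = 0.0333 fm.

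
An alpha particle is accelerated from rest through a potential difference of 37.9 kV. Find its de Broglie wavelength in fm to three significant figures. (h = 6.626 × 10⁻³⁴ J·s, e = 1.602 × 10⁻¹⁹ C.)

KE = 2eV = 2 × 1.602 × 10⁻¹⁹ × 3.790 × 10⁴ = 1.214 × 10⁻¹⁴ J.
p = √(2mKE) = √(2 × 6.645 × 10⁻²⁷ × 1.214 × 10⁻¹⁴) = 1.270 × 10⁻²⁰ kg·m/s.
λ = h/p = 6.626 × 10⁻³⁴ / 1.270 × 10⁻²⁰ = 5.22 × 10⁻¹⁴ m = 52.2 fm.

λ = 52.2 fm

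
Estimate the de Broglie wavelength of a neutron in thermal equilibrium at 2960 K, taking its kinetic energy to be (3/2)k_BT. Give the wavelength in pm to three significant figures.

KE = (3/2)k_BT = 1.5 × 1.381 × 10⁻²³ × 2960 = 6.132 × 10⁻²⁰ J.
p = √(2mKE) = √(2 × 1.675 × 10⁻²⁷ × 6.132 × 10⁻²⁰) = 1.433 × 10⁻²³ kg·m/s.
λ = h/p = 4.62 × 10⁻¹¹ m = 46.2 pm.

λ = 46.2 pm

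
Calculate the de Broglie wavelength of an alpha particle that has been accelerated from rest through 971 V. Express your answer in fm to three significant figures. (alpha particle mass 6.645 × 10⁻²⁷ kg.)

KE = 2eV = 2 × 1.602 × 10⁻¹⁹ × 971.0 = 3.111 × 10⁻¹⁶ J.
p = √(2mKE) = √(2 × 6.645 × 10⁻²⁷ × 3.111 × 10⁻¹⁶) = 2.033 × 10⁻²¹ kg·m/s.
λ = h/p = 6.626 × 10⁻³⁴ / 2.033 × 10⁻²¹ = 3.26 × 10⁻¹³ m = 326 fm.

λ = 326 fm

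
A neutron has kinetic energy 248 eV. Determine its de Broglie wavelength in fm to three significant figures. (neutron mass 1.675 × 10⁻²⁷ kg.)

KE = 248 eV = 3.973 × 10⁻¹⁷ J.
p = √(2mKE) = √(2 × 1.675 × 10⁻²⁷ × 3.973 × 10⁻¹⁷) = 3.648 × 10⁻²² kg·m/s.
λ = h/p = 6.626 × 10⁻³⁴ / 3.648 × 10⁻²² = 1.82 × 10⁻¹² m = 1820 fm.

λ = 1820 fm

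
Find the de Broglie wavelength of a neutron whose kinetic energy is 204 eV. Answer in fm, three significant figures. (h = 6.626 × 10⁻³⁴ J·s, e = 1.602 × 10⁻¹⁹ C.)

λ = 2000 fm

KE = 204 eV = 3.268 × 10⁻¹⁷ J.
p = √(2mKE) = √(2 × 1.675 × 10⁻²⁷ × 3.268 × 10⁻¹⁷) = 3.309 × 10⁻²² kg·m/s.
λ = h/p = 6.626 × 10⁻³⁴ / 3.309 × 10⁻²² = 2.00 × 10⁻¹² m = 2000 fm.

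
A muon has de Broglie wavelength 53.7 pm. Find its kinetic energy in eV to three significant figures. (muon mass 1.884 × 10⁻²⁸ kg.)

p = h/λ = 6.626 × 10⁻³⁴ / 5.370 × 10⁻¹¹ = 1.234 × 10⁻²³ kg·m/s.
KE = p²/(2m) = (1.234 × 10⁻²³)² / (2 × 1.884 × 10⁻²⁸) = 4.041 × 10⁻¹⁹ J = 2.52 eV.

KE = 2.52 eV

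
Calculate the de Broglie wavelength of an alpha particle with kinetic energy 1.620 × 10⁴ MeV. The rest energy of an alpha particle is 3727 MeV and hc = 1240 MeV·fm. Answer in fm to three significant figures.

Total energy E = KE + m₀c² = 1.620 × 10⁴ + 3727 = 19927 MeV.
(pc)² = E² − (m₀c²)² = (19927)² − (3727)² = 3.832 × 10⁸ MeV², so pc = 1.958 × 10⁴ MeV.
λ = hc/(pc) = 1240 MeV·fm / 1.958 × 10⁴ MeV = 0.0633 fm.

λ = 0.0633 fm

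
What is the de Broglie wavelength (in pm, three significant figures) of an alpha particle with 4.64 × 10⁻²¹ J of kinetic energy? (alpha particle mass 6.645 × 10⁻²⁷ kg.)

p = √(2mKE) = √(2 × 6.645 × 10⁻²⁷ × 4.640 × 10⁻²¹) = 7.853 × 10⁻²⁴ kg·m/s.
λ = h/p = 6.626 × 10⁻³⁴ / 7.853 × 10⁻²⁴ = 8.44 × 10⁻¹¹ m = 84.4 pm.

λ = 84.4 pm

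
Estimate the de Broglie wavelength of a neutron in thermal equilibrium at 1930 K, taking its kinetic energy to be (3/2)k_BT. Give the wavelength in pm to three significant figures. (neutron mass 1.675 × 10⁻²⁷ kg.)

λ = 57.3 pm

KE = (3/2)k_BT = 1.5 × 1.381 × 10⁻²³ × 1930 = 3.998 × 10⁻²⁰ J.
p = √(2mKE) = √(2 × 1.675 × 10⁻²⁷ × 3.998 × 10⁻²⁰) = 1.157 × 10⁻²³ kg·m/s.
λ = h/p = 5.73 × 10⁻¹¹ m = 57.3 pm.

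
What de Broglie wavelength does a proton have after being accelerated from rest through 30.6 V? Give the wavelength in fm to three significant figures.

λ = 5170 fm

KE = eV = 1.602 × 10⁻¹⁹ × 30.60 = 4.902 × 10⁻¹⁸ J.
p = √(2mKE) = √(2 × 1.673 × 10⁻²⁷ × 4.902 × 10⁻¹⁸) = 1.281 × 10⁻²² kg·m/s.
λ = h/p = 6.626 × 10⁻³⁴ / 1.281 × 10⁻²² = 5.17 × 10⁻¹² m = 5170 fm.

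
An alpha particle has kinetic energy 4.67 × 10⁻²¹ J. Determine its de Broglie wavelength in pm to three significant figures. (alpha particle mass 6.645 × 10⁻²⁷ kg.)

p = √(2mKE) = √(2 × 6.645 × 10⁻²⁷ × 4.670 × 10⁻²¹) = 7.878 × 10⁻²⁴ kg·m/s.
λ = h/p = 6.626 × 10⁻³⁴ / 7.878 × 10⁻²⁴ = 8.41 × 10⁻¹¹ m = 84.1 pm.

λ = 84.1 pm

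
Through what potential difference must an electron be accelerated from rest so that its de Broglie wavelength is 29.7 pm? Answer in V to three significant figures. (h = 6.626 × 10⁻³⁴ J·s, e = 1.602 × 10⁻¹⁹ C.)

V = 1710 V

p = h/λ = 6.626 × 10⁻³⁴ / 2.970 × 10⁻¹¹ = 2.231 × 10⁻²³ kg·m/s.
KE = p²/(2m) = 2.732 × 10⁻¹⁶ J.
V = KE/e = 2.732 × 10⁻¹⁶ / (1.602 × 10⁻¹⁹) = 1710 V.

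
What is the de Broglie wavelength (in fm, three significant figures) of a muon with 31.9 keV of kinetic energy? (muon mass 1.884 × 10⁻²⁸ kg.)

λ = 477 fm

KE = 31.9 keV = 5.110 × 10⁻¹⁵ J.
p = √(2mKE) = √(2 × 1.884 × 10⁻²⁸ × 5.110 × 10⁻¹⁵) = 1.388 × 10⁻²¹ kg·m/s.
λ = h/p = 6.626 × 10⁻³⁴ / 1.388 × 10⁻²¹ = 4.77 × 10⁻¹³ m = 477 fm.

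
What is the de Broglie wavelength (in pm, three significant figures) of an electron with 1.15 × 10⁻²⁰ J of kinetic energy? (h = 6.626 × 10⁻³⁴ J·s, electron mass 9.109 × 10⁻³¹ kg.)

λ = 4580 pm

p = √(2mKE) = √(2 × 9.109 × 10⁻³¹ × 1.150 × 10⁻²⁰) = 1.447 × 10⁻²⁵ kg·m/s.
λ = h/p = 6.626 × 10⁻³⁴ / 1.447 × 10⁻²⁵ = 4.58 × 10⁻⁹ m = 4580 pm.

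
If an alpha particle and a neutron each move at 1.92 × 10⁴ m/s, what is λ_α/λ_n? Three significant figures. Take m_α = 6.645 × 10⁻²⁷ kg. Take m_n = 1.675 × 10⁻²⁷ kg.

At fixed v, p = mv so λ = h/(mv) ∝ 1/m.
λ_α/λ_n = m_n/m_α = 1.675 × 10⁻²⁷/6.645 × 10⁻²⁷ = 0.252.

λ_α/λ_n = 0.252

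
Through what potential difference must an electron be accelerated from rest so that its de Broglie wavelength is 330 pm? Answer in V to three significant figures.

p = h/λ = 6.626 × 10⁻³⁴ / 3.300 × 10⁻¹⁰ = 2.008 × 10⁻²⁴ kg·m/s.
KE = p²/(2m) = 2.213 × 10⁻¹⁸ J.
V = KE/e = 2.213 × 10⁻¹⁸ / (1.602 × 10⁻¹⁹) = 13.8 V.

V = 13.8 V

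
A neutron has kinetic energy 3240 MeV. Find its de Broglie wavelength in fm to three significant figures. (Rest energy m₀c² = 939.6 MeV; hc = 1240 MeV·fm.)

λ = 0.304 fm

Total energy E = KE + m₀c² = 3240 + 939.6 = 4179.6 MeV.
(pc)² = E² − (m₀c²)² = (4179.6)² − (939.6)² = 1.659 × 10⁷ MeV², so pc = 4073 MeV.
λ = hc/(pc) = 1240 MeV·fm / 4073 MeV = 0.304 fm.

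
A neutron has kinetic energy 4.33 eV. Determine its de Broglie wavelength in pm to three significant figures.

λ = 13.7 pm

KE = 4.33 eV = 6.937 × 10⁻¹⁹ J.
p = √(2mKE) = √(2 × 1.675 × 10⁻²⁷ × 6.937 × 10⁻¹⁹) = 4.821 × 10⁻²³ kg·m/s.
λ = h/p = 6.626 × 10⁻³⁴ / 4.821 × 10⁻²³ = 1.37 × 10⁻¹¹ m = 13.7 pm.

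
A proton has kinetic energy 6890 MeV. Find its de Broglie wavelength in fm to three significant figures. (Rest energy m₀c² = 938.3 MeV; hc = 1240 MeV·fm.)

Total energy E = KE + m₀c² = 6890 + 938.3 = 7828.3 MeV.
(pc)² = E² − (m₀c²)² = (7828.3)² − (938.3)² = 6.040 × 10⁷ MeV², so pc = 7772 MeV.
λ = hc/(pc) = 1240 MeV·fm / 7772 MeV = 0.160 fm.

λ = 0.160 fm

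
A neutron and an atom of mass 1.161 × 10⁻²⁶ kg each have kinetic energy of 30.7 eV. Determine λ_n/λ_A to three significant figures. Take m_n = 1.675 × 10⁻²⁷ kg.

At fixed KE, p = √(2mKE) so λ = h/p ∝ 1/√m.
λ_n/λ_A = √(m_A/m_n) = √(1.161 × 10⁻²⁶/1.675 × 10⁻²⁷) = √(6.931) = 2.63.

λ_n/λ_A = 2.63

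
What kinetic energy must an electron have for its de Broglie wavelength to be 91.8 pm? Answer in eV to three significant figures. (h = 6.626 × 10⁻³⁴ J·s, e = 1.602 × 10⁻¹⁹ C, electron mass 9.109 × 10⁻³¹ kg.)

p = h/λ = 6.626 × 10⁻³⁴ / 9.180 × 10⁻¹¹ = 7.218 × 10⁻²⁴ kg·m/s.
KE = p²/(2m) = (7.218 × 10⁻²⁴)² / (2 × 9.109 × 10⁻³¹) = 2.860 × 10⁻¹⁷ J = 179 eV.

KE = 179 eV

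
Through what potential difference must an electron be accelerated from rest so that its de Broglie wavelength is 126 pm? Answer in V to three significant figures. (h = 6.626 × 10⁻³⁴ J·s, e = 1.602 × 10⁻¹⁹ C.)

p = h/λ = 6.626 × 10⁻³⁴ / 1.260 × 10⁻¹⁰ = 5.259 × 10⁻²⁴ kg·m/s.
KE = p²/(2m) = 1.518 × 10⁻¹⁷ J.
V = KE/e = 1.518 × 10⁻¹⁷ / (1.602 × 10⁻¹⁹) = 94.8 V.

V = 94.8 V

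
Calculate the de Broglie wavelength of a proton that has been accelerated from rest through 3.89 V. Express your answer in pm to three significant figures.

λ = 14.5 pm

KE = eV = 1.602 × 10⁻¹⁹ × 3.890 = 6.232 × 10⁻¹⁹ J.
p = √(2mKE) = √(2 × 1.673 × 10⁻²⁷ × 6.232 × 10⁻¹⁹) = 4.566 × 10⁻²³ kg·m/s.
λ = h/p = 6.626 × 10⁻³⁴ / 4.566 × 10⁻²³ = 1.45 × 10⁻¹¹ m = 14.5 pm.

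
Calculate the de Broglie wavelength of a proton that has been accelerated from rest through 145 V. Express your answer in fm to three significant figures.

λ = 2380 fm

KE = eV = 1.602 × 10⁻¹⁹ × 145.0 = 2.323 × 10⁻¹⁷ J.
p = √(2mKE) = √(2 × 1.673 × 10⁻²⁷ × 2.323 × 10⁻¹⁷) = 2.788 × 10⁻²² kg·m/s.
λ = h/p = 6.626 × 10⁻³⁴ / 2.788 × 10⁻²² = 2.38 × 10⁻¹² m = 2380 fm.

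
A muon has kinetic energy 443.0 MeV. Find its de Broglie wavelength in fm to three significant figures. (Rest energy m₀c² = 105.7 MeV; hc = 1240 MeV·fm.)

Total energy E = KE + m₀c² = 443.0 + 105.7 = 548.7 MeV.
(pc)² = E² − (m₀c²)² = (548.7)² − (105.7)² = 2.899 × 10⁵ MeV², so pc = 538.4 MeV.
λ = hc/(pc) = 1240 MeV·fm / 538.4 MeV = 2.30 fm.

λ = 2.30 fm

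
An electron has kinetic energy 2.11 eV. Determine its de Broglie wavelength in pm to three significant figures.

KE = 2.11 eV = 3.380 × 10⁻¹⁹ J.
p = √(2mKE) = √(2 × 9.109 × 10⁻³¹ × 3.380 × 10⁻¹⁹) = 7.847 × 10⁻²⁵ kg·m/s.
λ = h/p = 6.626 × 10⁻³⁴ / 7.847 × 10⁻²⁵ = 8.44 × 10⁻¹⁰ m = 844 pm.

λ = 844 pm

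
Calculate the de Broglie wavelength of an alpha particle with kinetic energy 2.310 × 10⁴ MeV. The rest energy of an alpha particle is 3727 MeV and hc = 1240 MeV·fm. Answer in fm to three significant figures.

λ = 0.0467 fm

Total energy E = KE + m₀c² = 2.310 × 10⁴ + 3727 = 26827 MeV.
(pc)² = E² − (m₀c²)² = (26827)² − (3727)² = 7.058 × 10⁸ MeV², so pc = 2.657 × 10⁴ MeV.
λ = hc/(pc) = 1240 MeV·fm / 2.657 × 10⁴ MeV = 0.0467 fm.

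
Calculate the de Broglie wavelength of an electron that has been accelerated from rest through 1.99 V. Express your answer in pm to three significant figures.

λ = 869 pm

KE = eV = 1.602 × 10⁻¹⁹ × 1.990 = 3.188 × 10⁻¹⁹ J.
p = √(2mKE) = √(2 × 9.109 × 10⁻³¹ × 3.188 × 10⁻¹⁹) = 7.621 × 10⁻²⁵ kg·m/s.
λ = h/p = 6.626 × 10⁻³⁴ / 7.621 × 10⁻²⁵ = 8.69 × 10⁻¹⁰ m = 869 pm.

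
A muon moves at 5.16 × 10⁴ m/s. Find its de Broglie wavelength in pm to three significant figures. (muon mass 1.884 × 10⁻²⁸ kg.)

λ = 68.2 pm

p = mv = 1.884 × 10⁻²⁸ × 5.16 × 10⁴ = 9.721 × 10⁻²⁴ kg·m/s.
λ = h/p = 6.626 × 10⁻³⁴ / 9.721 × 10⁻²⁴ = 6.82 × 10⁻¹¹ m = 68.2 pm.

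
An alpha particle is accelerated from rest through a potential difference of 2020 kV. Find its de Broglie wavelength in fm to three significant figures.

λ = 7.14 fm

KE = 2eV = 2 × 1.602 × 10⁻¹⁹ × 2.020 × 10⁶ = 6.472 × 10⁻¹³ J.
p = √(2mKE) = √(2 × 6.645 × 10⁻²⁷ × 6.472 × 10⁻¹³) = 9.274 × 10⁻²⁰ kg·m/s.
λ = h/p = 6.626 × 10⁻³⁴ / 9.274 × 10⁻²⁰ = 7.14 × 10⁻¹⁵ m = 7.14 fm.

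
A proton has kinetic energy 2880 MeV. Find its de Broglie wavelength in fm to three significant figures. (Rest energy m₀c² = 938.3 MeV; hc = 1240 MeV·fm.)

Total energy E = KE + m₀c² = 2880 + 938.3 = 3818.3 MeV.
(pc)² = E² − (m₀c²)² = (3818.3)² − (938.3)² = 1.370 × 10⁷ MeV², so pc = 3701 MeV.
λ = hc/(pc) = 1240 MeV·fm / 3701 MeV = 0.335 fm.

λ = 0.335 fm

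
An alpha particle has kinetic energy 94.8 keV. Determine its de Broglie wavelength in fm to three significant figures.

λ = 46.6 fm

KE = 94.8 keV = 1.519 × 10⁻¹⁴ J.
p = √(2mKE) = √(2 × 6.645 × 10⁻²⁷ × 1.519 × 10⁻¹⁴) = 1.421 × 10⁻²⁰ kg·m/s.
λ = h/p = 6.626 × 10⁻³⁴ / 1.421 × 10⁻²⁰ = 4.66 × 10⁻¹⁴ m = 46.6 fm.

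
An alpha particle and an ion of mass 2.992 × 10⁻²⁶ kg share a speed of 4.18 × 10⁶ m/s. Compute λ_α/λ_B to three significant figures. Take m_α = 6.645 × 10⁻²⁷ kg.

At fixed v, p = mv so λ = h/(mv) ∝ 1/m.
λ_α/λ_B = m_B/m_α = 2.992 × 10⁻²⁶/6.645 × 10⁻²⁷ = 4.50.

λ_α/λ_B = 4.50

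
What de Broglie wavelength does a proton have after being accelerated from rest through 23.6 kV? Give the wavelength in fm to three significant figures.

λ = 186 fm

KE = eV = 1.602 × 10⁻¹⁹ × 2.360 × 10⁴ = 3.781 × 10⁻¹⁵ J.
p = √(2mKE) = √(2 × 1.673 × 10⁻²⁷ × 3.781 × 10⁻¹⁵) = 3.557 × 10⁻²¹ kg·m/s.
λ = h/p = 6.626 × 10⁻³⁴ / 3.557 × 10⁻²¹ = 1.86 × 10⁻¹³ m = 186 fm.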